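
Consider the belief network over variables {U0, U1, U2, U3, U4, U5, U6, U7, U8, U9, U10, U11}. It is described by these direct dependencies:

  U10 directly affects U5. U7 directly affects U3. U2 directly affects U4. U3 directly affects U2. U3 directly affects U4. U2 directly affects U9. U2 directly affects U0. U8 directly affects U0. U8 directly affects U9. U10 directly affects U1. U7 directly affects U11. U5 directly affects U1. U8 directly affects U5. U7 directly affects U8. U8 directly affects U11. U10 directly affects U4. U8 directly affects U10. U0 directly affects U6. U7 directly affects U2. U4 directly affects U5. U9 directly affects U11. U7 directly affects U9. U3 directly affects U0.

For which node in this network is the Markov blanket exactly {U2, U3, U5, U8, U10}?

The target node must have every member of {U2, U3, U5, U8, U10} as a parent, child, or co-parent, and no others.
Parents of U4: U2, U3, U10; children: U5; co-parents: U8, U10.
These exactly cover the given set, so the node is U4.

U4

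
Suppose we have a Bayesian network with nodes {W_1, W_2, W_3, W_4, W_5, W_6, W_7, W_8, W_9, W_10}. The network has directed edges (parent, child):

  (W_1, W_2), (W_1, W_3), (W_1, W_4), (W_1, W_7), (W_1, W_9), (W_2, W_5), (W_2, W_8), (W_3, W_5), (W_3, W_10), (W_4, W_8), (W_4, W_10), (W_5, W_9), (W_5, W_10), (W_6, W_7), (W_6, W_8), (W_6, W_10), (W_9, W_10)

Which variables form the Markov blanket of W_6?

The Markov blanket of a node is its parents, its children, and the other parents of its children.
W_6's parents: none.
W_6's children: W_7, W_8, W_10.
Co-parents of W_6 (other parents of its children):
  W_7: W_1
  W_8: W_2, W_4
  W_10: W_3, W_4, W_5, W_9
Union: {} ∪ {W_7, W_8, W_10} ∪ {W_1, W_2, W_3, W_4, W_5, W_9} = {W_1, W_2, W_3, W_4, W_5, W_7, W_8, W_9, W_10}.

{W_1, W_2, W_3, W_4, W_5, W_7, W_8, W_9, W_10}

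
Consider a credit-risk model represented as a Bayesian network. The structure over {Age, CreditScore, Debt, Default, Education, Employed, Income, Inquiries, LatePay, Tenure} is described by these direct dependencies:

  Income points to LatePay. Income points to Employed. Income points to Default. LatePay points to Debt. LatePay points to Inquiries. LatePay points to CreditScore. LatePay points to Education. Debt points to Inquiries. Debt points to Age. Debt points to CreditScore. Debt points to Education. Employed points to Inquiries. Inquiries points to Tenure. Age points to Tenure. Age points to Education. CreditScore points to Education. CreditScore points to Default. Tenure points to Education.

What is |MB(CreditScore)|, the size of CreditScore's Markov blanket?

7

The Markov blanket of a node is its parents, its children, and the other parents of its children.
CreditScore's children: Default, Education.
Pa(CreditScore) = {Debt, LatePay}.
Parents of each child, excluding CreditScore:
  parents(Education) \ {CreditScore} = {Age, Debt, LatePay, Tenure}.
  Default's other parent is Income.
MB(CreditScore) = {Age, Debt, Default, Education, Income, LatePay, Tenure}, which has 7 nodes.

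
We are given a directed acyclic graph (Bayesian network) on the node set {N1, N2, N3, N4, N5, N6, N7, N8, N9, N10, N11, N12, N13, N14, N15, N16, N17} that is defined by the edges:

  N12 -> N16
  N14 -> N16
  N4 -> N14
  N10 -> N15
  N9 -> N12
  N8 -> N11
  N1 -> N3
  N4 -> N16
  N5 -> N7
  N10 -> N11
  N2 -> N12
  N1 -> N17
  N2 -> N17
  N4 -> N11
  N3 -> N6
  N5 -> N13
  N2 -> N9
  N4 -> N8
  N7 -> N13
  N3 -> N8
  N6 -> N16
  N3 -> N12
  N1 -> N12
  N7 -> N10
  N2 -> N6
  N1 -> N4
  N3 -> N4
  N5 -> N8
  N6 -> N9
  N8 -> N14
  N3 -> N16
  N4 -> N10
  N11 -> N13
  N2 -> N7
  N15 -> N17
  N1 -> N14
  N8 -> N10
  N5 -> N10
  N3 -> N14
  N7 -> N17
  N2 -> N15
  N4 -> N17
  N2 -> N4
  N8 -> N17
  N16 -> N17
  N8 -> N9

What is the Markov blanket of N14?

Recall MB(v) = parents ∪ children ∪ spouses, where spouses are the other parents of v's children.
Pa(N14) = {N1, N3, N4, N8}.
N14's children: N16.
Co-parents of N14 (other parents of its children):
  N16 also has parents N3, N4, N6, N12.
Taking the union gives {N1, N3, N4, N6, N8, N12, N16}.

{N1, N3, N4, N6, N8, N12, N16}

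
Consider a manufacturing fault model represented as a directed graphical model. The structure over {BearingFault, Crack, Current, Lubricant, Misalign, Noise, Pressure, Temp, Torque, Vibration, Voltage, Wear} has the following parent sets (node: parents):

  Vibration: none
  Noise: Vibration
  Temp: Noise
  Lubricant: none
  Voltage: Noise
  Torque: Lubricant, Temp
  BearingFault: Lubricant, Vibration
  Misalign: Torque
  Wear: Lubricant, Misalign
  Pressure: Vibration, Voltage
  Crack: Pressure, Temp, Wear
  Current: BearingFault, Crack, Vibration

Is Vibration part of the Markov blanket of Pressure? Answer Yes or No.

Yes

Vibration is a parent of Pressure.
So Vibration ∈ MB(Pressure).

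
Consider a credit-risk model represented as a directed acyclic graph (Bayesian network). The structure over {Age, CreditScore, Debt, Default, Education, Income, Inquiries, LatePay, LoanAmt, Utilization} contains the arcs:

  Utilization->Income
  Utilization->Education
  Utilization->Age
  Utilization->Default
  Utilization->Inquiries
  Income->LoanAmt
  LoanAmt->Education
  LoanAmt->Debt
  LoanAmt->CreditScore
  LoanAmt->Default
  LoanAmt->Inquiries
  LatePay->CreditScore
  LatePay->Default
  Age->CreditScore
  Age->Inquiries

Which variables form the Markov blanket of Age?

{CreditScore, Inquiries, LatePay, LoanAmt, Utilization}

A node's Markov blanket = Pa ∪ Ch ∪ (parents of Ch other than the node itself).
Age has children CreditScore, Inquiries.
Age has parent Utilization.
Co-parents of Age (other parents of its children):
  parents(CreditScore) \ {Age} = {LatePay, LoanAmt}.
  Inquiries's other parents are LoanAmt, Utilization.
MB(Age) = {CreditScore, Inquiries, LatePay, LoanAmt, Utilization}.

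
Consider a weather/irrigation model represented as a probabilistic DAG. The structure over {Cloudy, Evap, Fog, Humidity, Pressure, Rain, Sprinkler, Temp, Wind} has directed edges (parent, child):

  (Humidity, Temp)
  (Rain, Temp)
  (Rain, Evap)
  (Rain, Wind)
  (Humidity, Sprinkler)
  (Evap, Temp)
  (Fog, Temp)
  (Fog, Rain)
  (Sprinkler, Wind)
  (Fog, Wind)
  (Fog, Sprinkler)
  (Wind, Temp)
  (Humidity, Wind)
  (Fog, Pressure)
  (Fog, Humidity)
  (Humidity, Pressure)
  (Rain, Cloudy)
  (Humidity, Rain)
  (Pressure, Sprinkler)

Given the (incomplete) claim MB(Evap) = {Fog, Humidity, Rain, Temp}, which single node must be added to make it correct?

Wind

Recall MB(v) = parents ∪ children ∪ spouses, where spouses are the other parents of v's children.
Parents of Evap: Rain.
Evap has child Temp.
Other parents of Evap's children:
  Temp's other parents are Fog, Humidity, Rain, Wind.
MB(Evap) = {Fog, Humidity, Rain, Temp, Wind}.
Comparing with the claimed set, Wind is missing.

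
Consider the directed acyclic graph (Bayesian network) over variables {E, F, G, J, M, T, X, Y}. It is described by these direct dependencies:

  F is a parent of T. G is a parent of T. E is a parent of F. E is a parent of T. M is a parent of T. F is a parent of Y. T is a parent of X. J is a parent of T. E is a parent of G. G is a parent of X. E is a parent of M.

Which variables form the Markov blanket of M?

{E, F, G, J, T}

A node's Markov blanket = Pa ∪ Ch ∪ (parents of Ch other than the node itself).
Pa(M) = {E}.
M's children: T.
Parents of each child, excluding M:
  T: E, F, G, J
Taking the union gives {E, F, G, J, T}.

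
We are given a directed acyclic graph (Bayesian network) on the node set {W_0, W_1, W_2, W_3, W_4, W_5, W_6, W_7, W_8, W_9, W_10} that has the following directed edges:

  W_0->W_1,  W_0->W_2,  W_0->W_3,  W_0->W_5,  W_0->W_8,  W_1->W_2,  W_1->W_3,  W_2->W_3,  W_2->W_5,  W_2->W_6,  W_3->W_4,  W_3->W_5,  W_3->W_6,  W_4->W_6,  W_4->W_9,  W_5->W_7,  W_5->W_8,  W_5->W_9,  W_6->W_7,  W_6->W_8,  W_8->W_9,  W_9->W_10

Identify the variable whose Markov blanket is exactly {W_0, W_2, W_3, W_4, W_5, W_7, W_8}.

W_6

The target node must have every member of {W_0, W_2, W_3, W_4, W_5, W_7, W_8} as a parent, child, or co-parent, and no others.
Parents of W_6: W_2, W_3, W_4; children: W_7, W_8; co-parents: W_0, W_5.
These exactly cover the given set, so the node is W_6.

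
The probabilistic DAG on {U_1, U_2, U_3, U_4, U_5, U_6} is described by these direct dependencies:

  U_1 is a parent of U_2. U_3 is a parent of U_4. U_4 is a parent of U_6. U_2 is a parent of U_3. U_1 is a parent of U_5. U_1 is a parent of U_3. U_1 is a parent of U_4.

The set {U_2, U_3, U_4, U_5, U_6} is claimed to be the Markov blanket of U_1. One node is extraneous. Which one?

U_1 has no parents.
U_1 has children U_2, U_3, U_4, U_5.
Other parents of U_1's children:
  U_2: no additional parents.
  U_3 also has parent U_2.
  parents(U_4) \ {U_1} = {U_3}.
  U_5: no additional parents.
MB(U_1) = {U_2, U_3, U_4, U_5}.
U_6 is neither a parent, child, nor co-parent of U_1, so it does not belong.

U_6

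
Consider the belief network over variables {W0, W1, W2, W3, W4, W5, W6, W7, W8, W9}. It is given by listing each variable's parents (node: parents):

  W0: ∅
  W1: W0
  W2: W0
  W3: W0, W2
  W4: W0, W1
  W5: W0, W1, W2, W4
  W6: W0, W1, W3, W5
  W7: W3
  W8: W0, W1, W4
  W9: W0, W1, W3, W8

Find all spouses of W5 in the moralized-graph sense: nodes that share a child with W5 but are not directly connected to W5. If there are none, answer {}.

Children of W5: W6.
  W6: W0, W1, W3
Excluding nodes already adjacent to W5 (W0, W1, W2, W4, W6), the co-parent-only contribution is {W3}.

{W3}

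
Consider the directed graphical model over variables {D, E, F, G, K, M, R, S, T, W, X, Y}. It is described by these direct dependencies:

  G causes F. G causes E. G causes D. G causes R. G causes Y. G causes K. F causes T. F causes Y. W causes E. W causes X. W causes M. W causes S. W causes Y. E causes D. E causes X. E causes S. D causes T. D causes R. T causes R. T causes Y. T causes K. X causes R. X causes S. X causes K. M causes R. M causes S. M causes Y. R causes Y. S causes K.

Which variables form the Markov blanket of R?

{D, F, G, M, T, W, X, Y}

By definition, MB(R) is built from R's parents, R's children, and the co-parents of R.
Pa(R) = {D, G, M, T, X}.
R's children: Y.
For each child, the remaining parents (spouses of R):
  Y's other parents are F, G, M, T, W.
Union: {D, G, M, T, X} ∪ {Y} ∪ {F, G, M, T, W} = {D, F, G, M, T, W, X, Y}.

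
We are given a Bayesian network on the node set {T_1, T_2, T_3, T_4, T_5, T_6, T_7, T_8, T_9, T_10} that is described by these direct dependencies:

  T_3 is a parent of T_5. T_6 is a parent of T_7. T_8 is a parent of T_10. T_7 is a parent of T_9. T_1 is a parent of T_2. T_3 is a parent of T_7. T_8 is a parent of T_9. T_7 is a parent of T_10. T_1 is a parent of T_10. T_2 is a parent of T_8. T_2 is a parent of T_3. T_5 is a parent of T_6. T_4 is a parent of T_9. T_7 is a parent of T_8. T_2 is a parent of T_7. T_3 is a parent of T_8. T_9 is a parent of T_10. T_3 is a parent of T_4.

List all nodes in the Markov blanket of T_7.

A node's Markov blanket = Pa ∪ Ch ∪ (parents of Ch other than the node itself).
T_7 has children T_8, T_9, T_10.
T_7 has parents T_2, T_3, T_6.
Other parents of T_7's children:
  parents(T_8) \ {T_7} = {T_2, T_3}.
  T_9 also has parents T_4, T_8.
  T_10 also has parents T_1, T_8, T_9.
MB(T_7) = {T_1, T_2, T_3, T_4, T_6, T_8, T_9, T_10}.

{T_1, T_2, T_3, T_4, T_6, T_8, T_9, T_10}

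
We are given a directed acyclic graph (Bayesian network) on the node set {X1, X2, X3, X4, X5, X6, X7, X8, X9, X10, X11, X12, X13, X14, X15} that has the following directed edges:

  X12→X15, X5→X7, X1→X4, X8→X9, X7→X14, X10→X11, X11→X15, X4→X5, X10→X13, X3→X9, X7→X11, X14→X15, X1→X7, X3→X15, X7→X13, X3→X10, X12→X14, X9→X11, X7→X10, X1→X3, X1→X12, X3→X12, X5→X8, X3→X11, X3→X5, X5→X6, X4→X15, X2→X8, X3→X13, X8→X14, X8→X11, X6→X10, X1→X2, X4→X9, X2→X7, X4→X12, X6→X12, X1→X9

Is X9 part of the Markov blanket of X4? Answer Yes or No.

Yes

X9 is a child of X4.
So X9 ∈ MB(X4).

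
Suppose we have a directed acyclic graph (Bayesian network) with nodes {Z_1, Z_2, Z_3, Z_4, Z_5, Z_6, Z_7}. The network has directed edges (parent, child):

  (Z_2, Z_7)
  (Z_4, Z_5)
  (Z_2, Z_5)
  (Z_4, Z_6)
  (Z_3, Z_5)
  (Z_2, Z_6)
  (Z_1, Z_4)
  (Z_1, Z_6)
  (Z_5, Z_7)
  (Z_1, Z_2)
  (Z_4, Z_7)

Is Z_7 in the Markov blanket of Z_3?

No

The Markov blanket of a node is its parents, its children, and the other parents of its children.
Children of Z_3: Z_5.
Pa(Z_3) = {}.
Co-parents of Z_3 (other parents of its children):
  Z_5: Z_2, Z_4
MB(Z_3) = {Z_2, Z_4, Z_5}; Z_7 is not in this set.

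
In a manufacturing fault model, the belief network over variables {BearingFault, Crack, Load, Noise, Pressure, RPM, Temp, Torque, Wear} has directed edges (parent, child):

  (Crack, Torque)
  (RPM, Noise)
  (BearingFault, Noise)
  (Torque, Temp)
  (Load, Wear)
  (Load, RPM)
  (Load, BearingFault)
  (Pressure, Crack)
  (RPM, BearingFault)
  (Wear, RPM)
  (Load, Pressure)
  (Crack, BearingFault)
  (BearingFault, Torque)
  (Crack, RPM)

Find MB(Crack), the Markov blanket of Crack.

{BearingFault, Load, Pressure, RPM, Torque, Wear}

Crack has children BearingFault, RPM, Torque.
Crack's parents: Pressure.
Co-parents of Crack (other parents of its children):
  RPM also has parents Load, Wear.
  parents(BearingFault) \ {Crack} = {Load, RPM}.
  Torque also has parent BearingFault.
Union: {Pressure} ∪ {BearingFault, RPM, Torque} ∪ {BearingFault, Load, RPM, Wear} = {BearingFault, Load, Pressure, RPM, Torque, Wear}.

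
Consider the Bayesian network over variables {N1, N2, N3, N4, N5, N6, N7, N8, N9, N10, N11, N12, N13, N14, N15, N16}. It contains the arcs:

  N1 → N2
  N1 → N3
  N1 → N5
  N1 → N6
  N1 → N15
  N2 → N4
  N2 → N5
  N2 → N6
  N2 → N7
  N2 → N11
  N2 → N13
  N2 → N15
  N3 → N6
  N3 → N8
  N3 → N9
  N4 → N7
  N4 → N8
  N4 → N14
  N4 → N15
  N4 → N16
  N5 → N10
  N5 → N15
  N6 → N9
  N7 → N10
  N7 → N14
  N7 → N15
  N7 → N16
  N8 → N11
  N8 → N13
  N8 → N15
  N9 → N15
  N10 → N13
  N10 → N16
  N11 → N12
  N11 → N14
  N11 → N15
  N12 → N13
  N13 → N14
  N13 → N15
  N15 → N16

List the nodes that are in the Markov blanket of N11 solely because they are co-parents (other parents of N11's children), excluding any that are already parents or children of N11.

Children of N11: N12, N14, N15.
  N12: no additional parents.
  parents(N14) \ {N11} = {N4, N7, N13}.
  parents(N15) \ {N11} = {N1, N2, N4, N5, N7, N8, N9, N13}.
Excluding nodes already adjacent to N11 (N2, N8, N12, N14, N15), the co-parent-only contribution is {N1, N4, N5, N7, N9, N13}.

{N1, N4, N5, N7, N9, N13}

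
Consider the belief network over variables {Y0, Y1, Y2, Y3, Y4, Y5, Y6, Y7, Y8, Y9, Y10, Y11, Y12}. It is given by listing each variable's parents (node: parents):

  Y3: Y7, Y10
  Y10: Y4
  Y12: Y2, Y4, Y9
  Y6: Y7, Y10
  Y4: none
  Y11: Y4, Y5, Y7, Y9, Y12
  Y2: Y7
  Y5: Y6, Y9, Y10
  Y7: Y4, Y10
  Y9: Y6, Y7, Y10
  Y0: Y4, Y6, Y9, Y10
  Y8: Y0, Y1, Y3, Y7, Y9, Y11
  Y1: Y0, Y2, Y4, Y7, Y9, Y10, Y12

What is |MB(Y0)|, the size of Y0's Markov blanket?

11

By definition, MB(Y0) is built from Y0's parents, Y0's children, and the co-parents of Y0.
Y0's children: Y1, Y8.
Parents of Y0: Y4, Y6, Y9, Y10.
Parents of each child, excluding Y0:
  parents(Y1) \ {Y0} = {Y2, Y4, Y7, Y9, Y10, Y12}.
  Y8 also has parents Y1, Y3, Y7, Y9, Y11.
MB(Y0) = {Y1, Y2, Y3, Y4, Y6, Y7, Y8, Y9, Y10, Y11, Y12}, which has 11 nodes.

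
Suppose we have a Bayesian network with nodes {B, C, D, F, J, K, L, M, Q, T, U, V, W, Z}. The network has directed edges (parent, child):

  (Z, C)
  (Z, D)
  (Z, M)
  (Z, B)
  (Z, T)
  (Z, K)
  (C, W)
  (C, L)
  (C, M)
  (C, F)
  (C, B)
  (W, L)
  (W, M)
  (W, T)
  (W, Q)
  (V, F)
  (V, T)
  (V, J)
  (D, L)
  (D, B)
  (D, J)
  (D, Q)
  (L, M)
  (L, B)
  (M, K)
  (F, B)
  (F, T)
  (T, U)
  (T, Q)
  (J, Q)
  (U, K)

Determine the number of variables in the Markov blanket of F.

8

The Markov blanket of a node is its parents, its children, and the other parents of its children.
F's parents: C, V.
F's children: B, T.
Parents of each child, excluding F:
  B: C, D, L, Z
  T: V, W, Z
MB(F) = {B, C, D, L, T, V, W, Z}, which has 8 nodes.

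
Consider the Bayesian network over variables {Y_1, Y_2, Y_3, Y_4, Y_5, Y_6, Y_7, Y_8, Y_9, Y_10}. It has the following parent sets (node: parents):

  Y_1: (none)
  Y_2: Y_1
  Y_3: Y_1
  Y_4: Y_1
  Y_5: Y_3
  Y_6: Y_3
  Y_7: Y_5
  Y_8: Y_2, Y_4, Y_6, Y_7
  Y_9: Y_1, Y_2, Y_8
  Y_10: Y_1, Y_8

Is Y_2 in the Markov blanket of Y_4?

Y_2 is a co-parent of Y_4: both are parents of Y_8.
So Y_2 ∈ MB(Y_4).

Yes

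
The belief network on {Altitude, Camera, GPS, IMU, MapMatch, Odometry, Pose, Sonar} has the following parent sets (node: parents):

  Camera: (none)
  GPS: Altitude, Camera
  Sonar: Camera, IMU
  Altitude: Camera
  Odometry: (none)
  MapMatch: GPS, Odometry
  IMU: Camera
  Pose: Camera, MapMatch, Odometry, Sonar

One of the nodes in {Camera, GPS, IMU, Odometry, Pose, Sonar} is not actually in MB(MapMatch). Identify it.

IMU

Parents of MapMatch: GPS, Odometry.
MapMatch's children: Pose.
For each child, the remaining parents (spouses of MapMatch):
  Pose also has parents Camera, Odometry, Sonar.
MB(MapMatch) = {Camera, GPS, Odometry, Pose, Sonar}.
IMU is neither a parent, child, nor co-parent of MapMatch, so it does not belong.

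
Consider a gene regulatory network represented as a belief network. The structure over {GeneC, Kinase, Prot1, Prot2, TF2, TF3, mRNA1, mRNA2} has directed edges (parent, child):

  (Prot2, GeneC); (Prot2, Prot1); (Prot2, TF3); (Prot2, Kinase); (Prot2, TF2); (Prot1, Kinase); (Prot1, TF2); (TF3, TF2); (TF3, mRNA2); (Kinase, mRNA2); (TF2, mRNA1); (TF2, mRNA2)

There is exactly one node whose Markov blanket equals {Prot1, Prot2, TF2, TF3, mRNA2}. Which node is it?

Kinase

The target node must have every member of {Prot1, Prot2, TF2, TF3, mRNA2} as a parent, child, or co-parent, and no others.
Parents of Kinase: Prot1, Prot2; children: mRNA2; co-parents: TF2, TF3.
These exactly cover the given set, so the node is Kinase.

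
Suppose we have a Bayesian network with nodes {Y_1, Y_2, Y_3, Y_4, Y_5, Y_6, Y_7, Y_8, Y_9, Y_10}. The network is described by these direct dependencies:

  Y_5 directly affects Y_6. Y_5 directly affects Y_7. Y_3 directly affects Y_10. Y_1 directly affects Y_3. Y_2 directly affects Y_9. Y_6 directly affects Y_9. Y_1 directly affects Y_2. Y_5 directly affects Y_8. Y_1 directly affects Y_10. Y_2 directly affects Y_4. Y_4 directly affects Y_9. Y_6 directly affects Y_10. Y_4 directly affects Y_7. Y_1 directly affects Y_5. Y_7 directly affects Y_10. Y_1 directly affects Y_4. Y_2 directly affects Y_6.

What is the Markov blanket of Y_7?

The Markov blanket of a node is its parents, its children, and the other parents of its children.
Pa(Y_7) = {Y_4, Y_5}.
Children of Y_7: Y_10.
Other parents of Y_7's children:
  Y_10's other parents are Y_1, Y_3, Y_6.
Union: {Y_4, Y_5} ∪ {Y_10} ∪ {Y_1, Y_3, Y_6} = {Y_1, Y_3, Y_4, Y_5, Y_6, Y_10}.

{Y_1, Y_3, Y_4, Y_5, Y_6, Y_10}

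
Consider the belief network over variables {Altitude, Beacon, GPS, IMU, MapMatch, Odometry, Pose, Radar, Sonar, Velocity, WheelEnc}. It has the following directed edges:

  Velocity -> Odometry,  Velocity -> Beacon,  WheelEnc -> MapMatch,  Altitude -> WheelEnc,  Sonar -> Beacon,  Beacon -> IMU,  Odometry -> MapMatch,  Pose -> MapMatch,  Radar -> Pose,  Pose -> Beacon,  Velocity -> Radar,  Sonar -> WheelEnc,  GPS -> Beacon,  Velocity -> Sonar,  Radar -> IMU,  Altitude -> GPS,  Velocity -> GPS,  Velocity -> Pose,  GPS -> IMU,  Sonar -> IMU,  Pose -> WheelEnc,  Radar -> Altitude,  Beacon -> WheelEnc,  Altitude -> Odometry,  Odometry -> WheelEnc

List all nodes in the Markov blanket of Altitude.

The Markov blanket of a node is its parents, its children, and the other parents of its children.
Children of Altitude: GPS, Odometry, WheelEnc.
Parents of Altitude: Radar.
Co-parents of Altitude (other parents of its children):
  GPS's other parent is Velocity.
  Odometry's other parent is Velocity.
  WheelEnc's other parents are Beacon, Odometry, Pose, Sonar.
MB(Altitude) = {Beacon, GPS, Odometry, Pose, Radar, Sonar, Velocity, WheelEnc}.

{Beacon, GPS, Odometry, Pose, Radar, Sonar, Velocity, WheelEnc}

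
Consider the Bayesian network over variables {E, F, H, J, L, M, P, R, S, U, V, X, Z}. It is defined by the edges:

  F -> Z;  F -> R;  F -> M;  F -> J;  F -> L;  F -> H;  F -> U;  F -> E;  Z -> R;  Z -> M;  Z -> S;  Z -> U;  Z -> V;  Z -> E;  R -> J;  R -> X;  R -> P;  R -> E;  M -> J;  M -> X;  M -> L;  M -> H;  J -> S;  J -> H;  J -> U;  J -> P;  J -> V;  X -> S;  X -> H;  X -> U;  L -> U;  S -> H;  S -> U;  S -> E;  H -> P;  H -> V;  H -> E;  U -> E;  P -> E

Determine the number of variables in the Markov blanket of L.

7

The Markov blanket of a node is its parents, its children, and the other parents of its children.
Pa(L) = {F, M}.
Ch(L) = {U}.
Other parents of L's children:
  parents(U) \ {L} = {F, J, S, X, Z}.
MB(L) = {F, J, M, S, U, X, Z}, which has 7 nodes.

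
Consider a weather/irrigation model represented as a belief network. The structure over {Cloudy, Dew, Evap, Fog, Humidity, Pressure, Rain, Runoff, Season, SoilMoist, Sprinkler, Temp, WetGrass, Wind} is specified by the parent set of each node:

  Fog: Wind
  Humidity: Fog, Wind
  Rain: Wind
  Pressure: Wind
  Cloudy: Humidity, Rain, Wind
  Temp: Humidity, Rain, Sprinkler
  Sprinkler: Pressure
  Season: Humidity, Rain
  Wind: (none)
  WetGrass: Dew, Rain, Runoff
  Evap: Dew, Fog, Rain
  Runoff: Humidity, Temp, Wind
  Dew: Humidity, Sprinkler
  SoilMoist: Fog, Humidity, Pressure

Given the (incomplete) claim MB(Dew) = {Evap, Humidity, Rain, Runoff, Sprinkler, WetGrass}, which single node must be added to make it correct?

Fog

Dew has parents Humidity, Sprinkler.
Ch(Dew) = {Evap, WetGrass}.
Other parents of Dew's children:
  WetGrass: Rain, Runoff
  Evap: Fog, Rain
MB(Dew) = {Evap, Fog, Humidity, Rain, Runoff, Sprinkler, WetGrass}.
Comparing with the claimed set, Fog is missing.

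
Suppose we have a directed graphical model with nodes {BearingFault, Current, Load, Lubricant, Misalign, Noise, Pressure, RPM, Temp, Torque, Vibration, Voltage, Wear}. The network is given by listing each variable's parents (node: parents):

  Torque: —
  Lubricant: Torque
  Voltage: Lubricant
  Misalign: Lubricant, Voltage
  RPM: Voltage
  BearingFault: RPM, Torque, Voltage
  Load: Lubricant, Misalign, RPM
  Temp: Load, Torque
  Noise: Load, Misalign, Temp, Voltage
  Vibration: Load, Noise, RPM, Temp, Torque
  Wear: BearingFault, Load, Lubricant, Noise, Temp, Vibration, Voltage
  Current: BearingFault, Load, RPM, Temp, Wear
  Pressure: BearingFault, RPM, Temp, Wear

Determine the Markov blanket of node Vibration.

{BearingFault, Load, Lubricant, Noise, RPM, Temp, Torque, Voltage, Wear}

Vibration's parents: Load, Noise, RPM, Temp, Torque.
Vibration has child Wear.
For each child, the remaining parents (spouses of Vibration):
  Wear also has parents BearingFault, Load, Lubricant, Noise, Temp, Voltage.
So the Markov blanket of Vibration is {BearingFault, Load, Lubricant, Noise, RPM, Temp, Torque, Voltage, Wear}.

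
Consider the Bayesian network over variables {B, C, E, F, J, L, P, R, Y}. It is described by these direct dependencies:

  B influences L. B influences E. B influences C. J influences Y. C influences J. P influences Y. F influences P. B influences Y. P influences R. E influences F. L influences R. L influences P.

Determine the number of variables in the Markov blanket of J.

Pa(J) = {C}.
J has child Y.
For each child, the remaining parents (spouses of J):
  Y: B, P
MB(J) = {B, C, P, Y}, which has 4 nodes.

4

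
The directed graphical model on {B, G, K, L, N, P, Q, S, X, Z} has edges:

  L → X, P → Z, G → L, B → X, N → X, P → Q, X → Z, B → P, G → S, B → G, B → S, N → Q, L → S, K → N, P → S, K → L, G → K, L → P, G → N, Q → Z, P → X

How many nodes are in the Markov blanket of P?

8

Pa(P) = {B, L}.
P's children: Q, S, X, Z.
For each child, the remaining parents (spouses of P):
  parents(Q) \ {P} = {N}.
  S also has parents B, G, L.
  parents(X) \ {P} = {B, L, N}.
  parents(Z) \ {P} = {Q, X}.
MB(P) = {B, G, L, N, Q, S, X, Z}, which has 8 nodes.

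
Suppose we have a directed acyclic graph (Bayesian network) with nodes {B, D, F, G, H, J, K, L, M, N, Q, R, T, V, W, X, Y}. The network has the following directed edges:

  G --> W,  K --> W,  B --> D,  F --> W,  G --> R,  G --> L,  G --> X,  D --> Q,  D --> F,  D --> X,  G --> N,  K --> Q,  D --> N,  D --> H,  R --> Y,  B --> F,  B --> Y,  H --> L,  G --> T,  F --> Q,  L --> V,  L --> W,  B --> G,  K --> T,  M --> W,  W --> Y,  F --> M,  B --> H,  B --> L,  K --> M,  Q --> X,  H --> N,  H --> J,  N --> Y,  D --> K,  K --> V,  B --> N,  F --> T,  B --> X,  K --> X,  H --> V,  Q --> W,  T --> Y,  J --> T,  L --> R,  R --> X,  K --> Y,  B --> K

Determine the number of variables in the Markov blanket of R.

Pa(R) = {G, L}.
R has children X, Y.
For each child, the remaining parents (spouses of R):
  X also has parents B, D, G, K, Q.
  Y's other parents are B, K, N, T, W.
MB(R) = {B, D, G, K, L, N, Q, T, W, X, Y}, which has 11 nodes.

11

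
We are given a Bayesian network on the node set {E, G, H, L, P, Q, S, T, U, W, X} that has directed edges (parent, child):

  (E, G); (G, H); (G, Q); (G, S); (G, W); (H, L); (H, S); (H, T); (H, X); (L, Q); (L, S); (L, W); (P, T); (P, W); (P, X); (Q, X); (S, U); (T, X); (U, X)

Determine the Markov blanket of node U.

Pa(U) = {S}.
Children of U: X.
For each child, the remaining parents (spouses of U):
  X: H, P, Q, T
MB(U) = {H, P, Q, S, T, X}.

{H, P, Q, S, T, X}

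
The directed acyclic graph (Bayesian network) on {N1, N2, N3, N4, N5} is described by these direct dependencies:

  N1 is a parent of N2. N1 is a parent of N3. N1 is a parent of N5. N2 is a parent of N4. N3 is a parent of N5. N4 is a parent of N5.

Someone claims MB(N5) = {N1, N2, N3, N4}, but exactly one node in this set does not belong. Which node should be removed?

N2

Pa(N5) = {N1, N3, N4}.
N5 has no children.
With no children, N5 has no spouses; the co-parent set is empty.
MB(N5) = {N1, N3, N4}.
N2 is neither a parent, child, nor co-parent of N5, so it does not belong.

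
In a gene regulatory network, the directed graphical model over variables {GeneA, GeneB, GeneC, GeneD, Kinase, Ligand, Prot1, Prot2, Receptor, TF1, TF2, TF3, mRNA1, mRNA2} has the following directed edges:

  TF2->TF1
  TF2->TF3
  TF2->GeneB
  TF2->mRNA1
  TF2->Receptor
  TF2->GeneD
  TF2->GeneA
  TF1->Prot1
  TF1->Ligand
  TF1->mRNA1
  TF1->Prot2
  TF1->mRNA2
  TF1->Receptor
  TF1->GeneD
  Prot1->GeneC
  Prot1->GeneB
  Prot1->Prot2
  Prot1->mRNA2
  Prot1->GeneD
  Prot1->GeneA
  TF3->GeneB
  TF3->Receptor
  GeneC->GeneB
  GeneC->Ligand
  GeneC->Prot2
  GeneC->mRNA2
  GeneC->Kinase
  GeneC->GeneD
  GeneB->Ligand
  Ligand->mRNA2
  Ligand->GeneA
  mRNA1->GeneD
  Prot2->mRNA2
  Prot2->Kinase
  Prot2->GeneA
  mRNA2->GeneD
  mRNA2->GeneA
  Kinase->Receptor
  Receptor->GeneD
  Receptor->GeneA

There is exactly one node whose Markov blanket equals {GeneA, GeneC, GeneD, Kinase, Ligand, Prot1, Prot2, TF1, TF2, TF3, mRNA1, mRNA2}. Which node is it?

The target node must have every member of {GeneA, GeneC, GeneD, Kinase, Ligand, Prot1, Prot2, TF1, TF2, TF3, mRNA1, mRNA2} as a parent, child, or co-parent, and no others.
Parents of Receptor: Kinase, TF1, TF2, TF3; children: GeneA, GeneD; co-parents: GeneC, Ligand, Prot1, Prot2, TF1, TF2, mRNA1, mRNA2.
These exactly cover the given set, so the node is Receptor.

Receptor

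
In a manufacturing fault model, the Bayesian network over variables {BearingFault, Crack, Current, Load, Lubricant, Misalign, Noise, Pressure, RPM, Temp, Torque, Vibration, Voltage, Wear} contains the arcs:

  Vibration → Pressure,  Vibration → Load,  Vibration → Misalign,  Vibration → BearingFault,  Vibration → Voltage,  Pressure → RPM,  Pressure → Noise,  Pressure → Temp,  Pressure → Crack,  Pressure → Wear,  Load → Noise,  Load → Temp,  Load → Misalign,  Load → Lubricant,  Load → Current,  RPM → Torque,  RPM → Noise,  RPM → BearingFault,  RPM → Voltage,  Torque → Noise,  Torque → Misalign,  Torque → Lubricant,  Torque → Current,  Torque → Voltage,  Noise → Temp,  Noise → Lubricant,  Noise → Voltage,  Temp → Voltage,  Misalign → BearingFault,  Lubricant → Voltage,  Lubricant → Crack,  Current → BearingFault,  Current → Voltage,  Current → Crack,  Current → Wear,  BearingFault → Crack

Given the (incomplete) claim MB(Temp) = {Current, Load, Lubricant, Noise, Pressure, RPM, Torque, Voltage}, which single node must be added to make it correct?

A node's Markov blanket = Pa ∪ Ch ∪ (parents of Ch other than the node itself).
Children of Temp: Voltage.
Parents of Temp: Load, Noise, Pressure.
Co-parents of Temp (other parents of its children):
  Voltage also has parents Current, Lubricant, Noise, RPM, Torque, Vibration.
MB(Temp) = {Current, Load, Lubricant, Noise, Pressure, RPM, Torque, Vibration, Voltage}.
Comparing with the claimed set, Vibration is missing.

Vibration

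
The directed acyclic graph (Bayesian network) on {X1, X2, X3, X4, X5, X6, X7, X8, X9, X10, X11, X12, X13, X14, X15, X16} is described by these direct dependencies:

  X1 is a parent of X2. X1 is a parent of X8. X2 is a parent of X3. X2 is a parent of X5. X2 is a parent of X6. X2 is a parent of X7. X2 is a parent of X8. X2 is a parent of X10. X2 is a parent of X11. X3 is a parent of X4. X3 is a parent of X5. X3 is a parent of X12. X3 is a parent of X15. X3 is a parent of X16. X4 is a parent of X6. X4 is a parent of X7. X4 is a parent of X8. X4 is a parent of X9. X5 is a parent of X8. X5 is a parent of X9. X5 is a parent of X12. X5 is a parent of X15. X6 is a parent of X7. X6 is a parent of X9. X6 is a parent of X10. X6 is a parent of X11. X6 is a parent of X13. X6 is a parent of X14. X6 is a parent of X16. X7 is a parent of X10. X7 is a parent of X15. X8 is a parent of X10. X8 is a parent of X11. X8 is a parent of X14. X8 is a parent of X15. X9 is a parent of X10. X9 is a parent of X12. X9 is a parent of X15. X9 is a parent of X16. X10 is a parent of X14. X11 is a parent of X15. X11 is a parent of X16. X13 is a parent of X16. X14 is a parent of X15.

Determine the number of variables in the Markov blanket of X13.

5

X13's parents: X6.
Ch(X13) = {X16}.
Co-parents of X13 (other parents of its children):
  X16: X3, X6, X9, X11
MB(X13) = {X3, X6, X9, X11, X16}, which has 5 nodes.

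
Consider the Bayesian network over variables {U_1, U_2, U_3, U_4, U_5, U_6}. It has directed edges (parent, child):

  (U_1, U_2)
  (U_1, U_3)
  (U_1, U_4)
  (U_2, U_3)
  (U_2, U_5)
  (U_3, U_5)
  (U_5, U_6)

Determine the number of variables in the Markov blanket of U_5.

3

A node's Markov blanket = Pa ∪ Ch ∪ (parents of Ch other than the node itself).
U_5's parents: U_2, U_3.
Ch(U_5) = {U_6}.
Other parents of U_5's children:
  U_6 has no other parent.
MB(U_5) = {U_2, U_3, U_6}, which has 3 nodes.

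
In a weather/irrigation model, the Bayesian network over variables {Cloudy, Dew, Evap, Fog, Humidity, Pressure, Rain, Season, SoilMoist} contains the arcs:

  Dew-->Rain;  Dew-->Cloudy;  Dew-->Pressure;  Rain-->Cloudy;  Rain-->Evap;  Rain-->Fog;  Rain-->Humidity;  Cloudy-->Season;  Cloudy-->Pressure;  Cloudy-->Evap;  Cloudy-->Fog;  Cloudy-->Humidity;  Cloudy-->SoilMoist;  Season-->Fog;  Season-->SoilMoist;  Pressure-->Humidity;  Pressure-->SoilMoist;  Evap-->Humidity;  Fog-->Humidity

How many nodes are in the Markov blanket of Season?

5

A node's Markov blanket = Pa ∪ Ch ∪ (parents of Ch other than the node itself).
Pa(Season) = {Cloudy}.
Season's children: Fog, SoilMoist.
For each child, the remaining parents (spouses of Season):
  parents(Fog) \ {Season} = {Cloudy, Rain}.
  SoilMoist's other parents are Cloudy, Pressure.
MB(Season) = {Cloudy, Fog, Pressure, Rain, SoilMoist}, which has 5 nodes.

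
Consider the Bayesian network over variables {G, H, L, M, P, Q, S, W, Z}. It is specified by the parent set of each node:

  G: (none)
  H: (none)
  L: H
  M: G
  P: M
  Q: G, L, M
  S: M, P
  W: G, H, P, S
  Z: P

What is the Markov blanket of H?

{G, L, P, S, W}

By definition, MB(H) is built from H's parents, H's children, and the co-parents of H.
Pa(H) = {}.
Ch(H) = {L, W}.
Parents of each child, excluding H:
  L has no other parent.
  parents(W) \ {H} = {G, P, S}.
So the Markov blanket of H is {G, L, P, S, W}.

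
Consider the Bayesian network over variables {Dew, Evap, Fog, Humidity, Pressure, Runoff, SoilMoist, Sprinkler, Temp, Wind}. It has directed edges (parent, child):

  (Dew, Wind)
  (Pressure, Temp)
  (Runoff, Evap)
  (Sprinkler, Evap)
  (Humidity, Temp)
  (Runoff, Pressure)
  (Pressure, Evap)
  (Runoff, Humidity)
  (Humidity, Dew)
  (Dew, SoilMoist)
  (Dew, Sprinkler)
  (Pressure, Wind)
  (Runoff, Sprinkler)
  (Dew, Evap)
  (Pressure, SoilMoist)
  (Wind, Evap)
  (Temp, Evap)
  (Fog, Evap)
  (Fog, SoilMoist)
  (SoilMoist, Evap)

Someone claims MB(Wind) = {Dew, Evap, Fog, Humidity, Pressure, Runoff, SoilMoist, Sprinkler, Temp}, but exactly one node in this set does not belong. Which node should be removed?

The Markov blanket of a node is its parents, its children, and the other parents of its children.
Children of Wind: Evap.
Pa(Wind) = {Dew, Pressure}.
Co-parents of Wind (other parents of its children):
  parents(Evap) \ {Wind} = {Dew, Fog, Pressure, Runoff, SoilMoist, Sprinkler, Temp}.
MB(Wind) = {Dew, Evap, Fog, Pressure, Runoff, SoilMoist, Sprinkler, Temp}.
Humidity is neither a parent, child, nor co-parent of Wind, so it does not belong.

Humidity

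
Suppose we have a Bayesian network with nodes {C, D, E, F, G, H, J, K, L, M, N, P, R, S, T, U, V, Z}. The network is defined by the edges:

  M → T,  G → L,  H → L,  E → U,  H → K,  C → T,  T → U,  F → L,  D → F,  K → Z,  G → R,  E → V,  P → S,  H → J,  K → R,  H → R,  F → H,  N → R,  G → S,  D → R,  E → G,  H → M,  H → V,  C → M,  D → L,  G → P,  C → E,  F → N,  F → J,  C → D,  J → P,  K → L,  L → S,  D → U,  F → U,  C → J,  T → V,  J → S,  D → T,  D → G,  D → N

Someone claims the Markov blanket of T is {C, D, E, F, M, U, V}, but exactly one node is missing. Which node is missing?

H

By definition, MB(T) is built from T's parents, T's children, and the co-parents of T.
Pa(T) = {C, D, M}.
Ch(T) = {U, V}.
For each child, the remaining parents (spouses of T):
  U: D, E, F
  V: E, H
MB(T) = {C, D, E, F, H, M, U, V}.
Comparing with the claimed set, H is missing.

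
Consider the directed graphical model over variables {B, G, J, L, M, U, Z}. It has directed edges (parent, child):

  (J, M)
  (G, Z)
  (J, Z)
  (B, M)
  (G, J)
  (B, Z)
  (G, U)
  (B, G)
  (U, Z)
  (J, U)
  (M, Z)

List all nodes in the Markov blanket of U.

{B, G, J, M, Z}

The Markov blanket of a node is its parents, its children, and the other parents of its children.
Parents of U: G, J.
U's children: Z.
Other parents of U's children:
  Z's other parents are B, G, J, M.
MB(U) = {B, G, J, M, Z}.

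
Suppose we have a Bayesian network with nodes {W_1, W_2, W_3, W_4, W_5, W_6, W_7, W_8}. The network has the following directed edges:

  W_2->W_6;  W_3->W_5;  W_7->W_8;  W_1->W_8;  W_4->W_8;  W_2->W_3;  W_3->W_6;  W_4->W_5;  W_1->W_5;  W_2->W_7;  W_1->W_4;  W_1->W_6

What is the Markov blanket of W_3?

{W_1, W_2, W_4, W_5, W_6}

W_3 has children W_5, W_6.
Parents of W_3: W_2.
Other parents of W_3's children:
  W_5: W_1, W_4
  W_6: W_1, W_2
Union: {W_2} ∪ {W_5, W_6} ∪ {W_1, W_2, W_4} = {W_1, W_2, W_4, W_5, W_6}.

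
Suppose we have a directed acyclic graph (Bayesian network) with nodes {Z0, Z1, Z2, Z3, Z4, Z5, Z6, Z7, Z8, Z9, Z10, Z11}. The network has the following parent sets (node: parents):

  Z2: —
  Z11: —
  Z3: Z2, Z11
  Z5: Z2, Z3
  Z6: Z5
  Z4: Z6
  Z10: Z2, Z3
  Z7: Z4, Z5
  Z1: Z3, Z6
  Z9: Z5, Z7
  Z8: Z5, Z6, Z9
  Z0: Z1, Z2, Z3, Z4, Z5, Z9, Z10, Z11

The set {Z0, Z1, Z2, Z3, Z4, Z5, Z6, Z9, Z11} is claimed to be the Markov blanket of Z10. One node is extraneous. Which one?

Recall MB(v) = parents ∪ children ∪ spouses, where spouses are the other parents of v's children.
Pa(Z10) = {Z2, Z3}.
Ch(Z10) = {Z0}.
Other parents of Z10's children:
  Z0: Z1, Z2, Z3, Z4, Z5, Z9, Z11
MB(Z10) = {Z0, Z1, Z2, Z3, Z4, Z5, Z9, Z11}.
Z6 is neither a parent, child, nor co-parent of Z10, so it does not belong.

Z6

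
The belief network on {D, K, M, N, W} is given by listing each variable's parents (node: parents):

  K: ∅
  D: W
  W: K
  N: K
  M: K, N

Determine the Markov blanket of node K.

Recall MB(v) = parents ∪ children ∪ spouses, where spouses are the other parents of v's children.
K's parents: none.
Children of K: M, N, W.
Other parents of K's children:
  W has no other parent.
  N has no other parent.
  M's other parent is N.
Union: {} ∪ {M, N, W} ∪ {N} = {M, N, W}.

{M, N, W}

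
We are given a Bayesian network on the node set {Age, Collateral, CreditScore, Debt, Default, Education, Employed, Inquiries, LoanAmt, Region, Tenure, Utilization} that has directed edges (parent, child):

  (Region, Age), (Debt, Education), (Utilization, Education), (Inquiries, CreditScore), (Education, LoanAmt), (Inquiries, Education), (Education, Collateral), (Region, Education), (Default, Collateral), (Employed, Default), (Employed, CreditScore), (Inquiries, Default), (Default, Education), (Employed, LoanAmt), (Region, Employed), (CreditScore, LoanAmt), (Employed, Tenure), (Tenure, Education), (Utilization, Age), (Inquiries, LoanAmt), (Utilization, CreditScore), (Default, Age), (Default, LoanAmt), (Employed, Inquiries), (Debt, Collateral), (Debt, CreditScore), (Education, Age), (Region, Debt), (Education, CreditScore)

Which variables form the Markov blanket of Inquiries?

Recall MB(v) = parents ∪ children ∪ spouses, where spouses are the other parents of v's children.
Inquiries has children CreditScore, Default, Education, LoanAmt.
Inquiries has parent Employed.
Other parents of Inquiries's children:
  Default: Employed
  Education: Debt, Default, Region, Tenure, Utilization
  CreditScore: Debt, Education, Employed, Utilization
  LoanAmt: CreditScore, Default, Education, Employed
MB(Inquiries) = {CreditScore, Debt, Default, Education, Employed, LoanAmt, Region, Tenure, Utilization}.

{CreditScore, Debt, Default, Education, Employed, LoanAmt, Region, Tenure, Utilization}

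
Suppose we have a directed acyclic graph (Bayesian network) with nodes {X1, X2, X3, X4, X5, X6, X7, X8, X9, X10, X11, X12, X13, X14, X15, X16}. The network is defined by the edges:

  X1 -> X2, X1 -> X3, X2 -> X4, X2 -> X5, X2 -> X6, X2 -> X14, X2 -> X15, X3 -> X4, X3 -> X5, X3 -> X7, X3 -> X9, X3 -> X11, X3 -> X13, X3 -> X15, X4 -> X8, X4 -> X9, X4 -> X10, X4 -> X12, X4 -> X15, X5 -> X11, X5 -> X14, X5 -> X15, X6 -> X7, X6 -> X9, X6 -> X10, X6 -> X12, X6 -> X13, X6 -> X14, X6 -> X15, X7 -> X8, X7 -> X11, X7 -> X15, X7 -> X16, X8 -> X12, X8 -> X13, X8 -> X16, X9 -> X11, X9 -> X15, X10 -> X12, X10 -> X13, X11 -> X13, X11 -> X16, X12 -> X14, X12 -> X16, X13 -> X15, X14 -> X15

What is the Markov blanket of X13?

A node's Markov blanket = Pa ∪ Ch ∪ (parents of Ch other than the node itself).
Parents of X13: X3, X6, X8, X10, X11.
X13 has child X15.
Co-parents of X13 (other parents of its children):
  X15: X2, X3, X4, X5, X6, X7, X9, X14
Union: {X3, X6, X8, X10, X11} ∪ {X15} ∪ {X2, X3, X4, X5, X6, X7, X9, X14} = {X2, X3, X4, X5, X6, X7, X8, X9, X10, X11, X14, X15}.

{X2, X3, X4, X5, X6, X7, X8, X9, X10, X11, X14, X15}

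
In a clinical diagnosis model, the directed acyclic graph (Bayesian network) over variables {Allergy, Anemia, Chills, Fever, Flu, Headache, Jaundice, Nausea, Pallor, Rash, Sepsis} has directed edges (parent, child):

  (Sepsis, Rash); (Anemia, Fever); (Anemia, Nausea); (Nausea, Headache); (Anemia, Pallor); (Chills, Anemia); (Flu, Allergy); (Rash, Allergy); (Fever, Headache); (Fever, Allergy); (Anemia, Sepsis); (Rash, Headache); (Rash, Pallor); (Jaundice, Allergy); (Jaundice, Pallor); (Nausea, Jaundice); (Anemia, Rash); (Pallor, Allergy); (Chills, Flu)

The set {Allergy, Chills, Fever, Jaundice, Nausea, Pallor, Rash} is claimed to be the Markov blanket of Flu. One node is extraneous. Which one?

A node's Markov blanket = Pa ∪ Ch ∪ (parents of Ch other than the node itself).
Flu has parent Chills.
Flu's children: Allergy.
Co-parents of Flu (other parents of its children):
  parents(Allergy) \ {Flu} = {Fever, Jaundice, Pallor, Rash}.
MB(Flu) = {Allergy, Chills, Fever, Jaundice, Pallor, Rash}.
Nausea is neither a parent, child, nor co-parent of Flu, so it does not belong.

Nausea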